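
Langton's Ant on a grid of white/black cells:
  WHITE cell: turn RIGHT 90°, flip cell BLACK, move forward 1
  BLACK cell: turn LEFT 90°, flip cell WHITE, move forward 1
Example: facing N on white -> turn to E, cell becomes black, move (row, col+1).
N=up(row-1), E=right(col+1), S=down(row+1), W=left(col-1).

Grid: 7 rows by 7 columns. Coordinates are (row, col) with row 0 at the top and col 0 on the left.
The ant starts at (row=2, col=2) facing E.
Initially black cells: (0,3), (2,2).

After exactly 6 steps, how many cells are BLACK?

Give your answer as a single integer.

Answer: 4

Derivation:
Step 1: on BLACK (2,2): turn L to N, flip to white, move to (1,2). |black|=1
Step 2: on WHITE (1,2): turn R to E, flip to black, move to (1,3). |black|=2
Step 3: on WHITE (1,3): turn R to S, flip to black, move to (2,3). |black|=3
Step 4: on WHITE (2,3): turn R to W, flip to black, move to (2,2). |black|=4
Step 5: on WHITE (2,2): turn R to N, flip to black, move to (1,2). |black|=5
Step 6: on BLACK (1,2): turn L to W, flip to white, move to (1,1). |black|=4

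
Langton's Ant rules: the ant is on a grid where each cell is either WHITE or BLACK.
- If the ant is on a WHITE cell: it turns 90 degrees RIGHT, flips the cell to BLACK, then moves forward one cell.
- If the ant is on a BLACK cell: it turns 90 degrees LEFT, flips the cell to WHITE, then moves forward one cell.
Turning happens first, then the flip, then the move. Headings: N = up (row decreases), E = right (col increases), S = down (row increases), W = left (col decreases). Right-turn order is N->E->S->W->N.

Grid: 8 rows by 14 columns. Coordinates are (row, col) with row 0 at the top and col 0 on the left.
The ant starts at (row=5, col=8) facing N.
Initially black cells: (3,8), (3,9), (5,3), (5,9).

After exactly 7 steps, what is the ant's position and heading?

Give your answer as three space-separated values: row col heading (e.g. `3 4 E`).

Step 1: on WHITE (5,8): turn R to E, flip to black, move to (5,9). |black|=5
Step 2: on BLACK (5,9): turn L to N, flip to white, move to (4,9). |black|=4
Step 3: on WHITE (4,9): turn R to E, flip to black, move to (4,10). |black|=5
Step 4: on WHITE (4,10): turn R to S, flip to black, move to (5,10). |black|=6
Step 5: on WHITE (5,10): turn R to W, flip to black, move to (5,9). |black|=7
Step 6: on WHITE (5,9): turn R to N, flip to black, move to (4,9). |black|=8
Step 7: on BLACK (4,9): turn L to W, flip to white, move to (4,8). |black|=7

Answer: 4 8 W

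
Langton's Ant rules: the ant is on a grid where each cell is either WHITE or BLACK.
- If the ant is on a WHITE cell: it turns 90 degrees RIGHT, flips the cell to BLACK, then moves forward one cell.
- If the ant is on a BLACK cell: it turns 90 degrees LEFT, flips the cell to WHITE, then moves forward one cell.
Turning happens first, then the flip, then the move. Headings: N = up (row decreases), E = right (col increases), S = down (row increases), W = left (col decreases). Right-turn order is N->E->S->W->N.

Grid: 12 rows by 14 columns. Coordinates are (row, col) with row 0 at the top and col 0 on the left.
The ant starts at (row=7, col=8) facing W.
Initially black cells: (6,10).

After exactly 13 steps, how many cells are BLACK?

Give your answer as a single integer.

Step 1: on WHITE (7,8): turn R to N, flip to black, move to (6,8). |black|=2
Step 2: on WHITE (6,8): turn R to E, flip to black, move to (6,9). |black|=3
Step 3: on WHITE (6,9): turn R to S, flip to black, move to (7,9). |black|=4
Step 4: on WHITE (7,9): turn R to W, flip to black, move to (7,8). |black|=5
Step 5: on BLACK (7,8): turn L to S, flip to white, move to (8,8). |black|=4
Step 6: on WHITE (8,8): turn R to W, flip to black, move to (8,7). |black|=5
Step 7: on WHITE (8,7): turn R to N, flip to black, move to (7,7). |black|=6
Step 8: on WHITE (7,7): turn R to E, flip to black, move to (7,8). |black|=7
Step 9: on WHITE (7,8): turn R to S, flip to black, move to (8,8). |black|=8
Step 10: on BLACK (8,8): turn L to E, flip to white, move to (8,9). |black|=7
Step 11: on WHITE (8,9): turn R to S, flip to black, move to (9,9). |black|=8
Step 12: on WHITE (9,9): turn R to W, flip to black, move to (9,8). |black|=9
Step 13: on WHITE (9,8): turn R to N, flip to black, move to (8,8). |black|=10

Answer: 10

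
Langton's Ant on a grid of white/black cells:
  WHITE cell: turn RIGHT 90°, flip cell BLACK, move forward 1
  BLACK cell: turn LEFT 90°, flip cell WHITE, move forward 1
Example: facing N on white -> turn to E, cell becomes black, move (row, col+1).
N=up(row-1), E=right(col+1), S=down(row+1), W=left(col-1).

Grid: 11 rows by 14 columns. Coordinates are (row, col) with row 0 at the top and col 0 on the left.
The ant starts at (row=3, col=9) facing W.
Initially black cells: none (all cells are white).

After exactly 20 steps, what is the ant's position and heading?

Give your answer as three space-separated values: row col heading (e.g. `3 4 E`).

Answer: 5 11 E

Derivation:
Step 1: on WHITE (3,9): turn R to N, flip to black, move to (2,9). |black|=1
Step 2: on WHITE (2,9): turn R to E, flip to black, move to (2,10). |black|=2
Step 3: on WHITE (2,10): turn R to S, flip to black, move to (3,10). |black|=3
Step 4: on WHITE (3,10): turn R to W, flip to black, move to (3,9). |black|=4
Step 5: on BLACK (3,9): turn L to S, flip to white, move to (4,9). |black|=3
Step 6: on WHITE (4,9): turn R to W, flip to black, move to (4,8). |black|=4
Step 7: on WHITE (4,8): turn R to N, flip to black, move to (3,8). |black|=5
Step 8: on WHITE (3,8): turn R to E, flip to black, move to (3,9). |black|=6
Step 9: on WHITE (3,9): turn R to S, flip to black, move to (4,9). |black|=7
Step 10: on BLACK (4,9): turn L to E, flip to white, move to (4,10). |black|=6
Step 11: on WHITE (4,10): turn R to S, flip to black, move to (5,10). |black|=7
Step 12: on WHITE (5,10): turn R to W, flip to black, move to (5,9). |black|=8
Step 13: on WHITE (5,9): turn R to N, flip to black, move to (4,9). |black|=9
Step 14: on WHITE (4,9): turn R to E, flip to black, move to (4,10). |black|=10
Step 15: on BLACK (4,10): turn L to N, flip to white, move to (3,10). |black|=9
Step 16: on BLACK (3,10): turn L to W, flip to white, move to (3,9). |black|=8
Step 17: on BLACK (3,9): turn L to S, flip to white, move to (4,9). |black|=7
Step 18: on BLACK (4,9): turn L to E, flip to white, move to (4,10). |black|=6
Step 19: on WHITE (4,10): turn R to S, flip to black, move to (5,10). |black|=7
Step 20: on BLACK (5,10): turn L to E, flip to white, move to (5,11). |black|=6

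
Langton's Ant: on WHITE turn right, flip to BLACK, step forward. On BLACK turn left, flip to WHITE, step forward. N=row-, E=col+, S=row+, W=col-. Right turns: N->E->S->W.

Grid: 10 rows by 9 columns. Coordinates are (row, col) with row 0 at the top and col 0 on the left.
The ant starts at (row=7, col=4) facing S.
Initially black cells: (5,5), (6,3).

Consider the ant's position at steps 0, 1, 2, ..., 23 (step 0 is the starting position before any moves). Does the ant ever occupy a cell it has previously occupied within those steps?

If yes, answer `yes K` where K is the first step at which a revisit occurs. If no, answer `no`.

Answer: yes 6

Derivation:
Step 1: on WHITE (7,4): turn R to W, flip to black, move to (7,3). |black|=3 — new cell
Step 2: on WHITE (7,3): turn R to N, flip to black, move to (6,3). |black|=4 — new cell
Step 3: on BLACK (6,3): turn L to W, flip to white, move to (6,2). |black|=3 — new cell
Step 4: on WHITE (6,2): turn R to N, flip to black, move to (5,2). |black|=4 — new cell
Step 5: on WHITE (5,2): turn R to E, flip to black, move to (5,3). |black|=5 — new cell
Step 6: on WHITE (5,3): turn R to S, flip to black, move to (6,3). |black|=6 — REVISIT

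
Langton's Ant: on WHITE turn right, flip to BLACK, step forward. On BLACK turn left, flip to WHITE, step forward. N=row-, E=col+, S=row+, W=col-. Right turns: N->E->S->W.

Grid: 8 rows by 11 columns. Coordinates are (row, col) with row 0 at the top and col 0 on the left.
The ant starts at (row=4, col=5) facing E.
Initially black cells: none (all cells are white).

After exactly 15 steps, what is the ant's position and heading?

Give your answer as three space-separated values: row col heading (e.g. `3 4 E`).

Answer: 4 4 S

Derivation:
Step 1: on WHITE (4,5): turn R to S, flip to black, move to (5,5). |black|=1
Step 2: on WHITE (5,5): turn R to W, flip to black, move to (5,4). |black|=2
Step 3: on WHITE (5,4): turn R to N, flip to black, move to (4,4). |black|=3
Step 4: on WHITE (4,4): turn R to E, flip to black, move to (4,5). |black|=4
Step 5: on BLACK (4,5): turn L to N, flip to white, move to (3,5). |black|=3
Step 6: on WHITE (3,5): turn R to E, flip to black, move to (3,6). |black|=4
Step 7: on WHITE (3,6): turn R to S, flip to black, move to (4,6). |black|=5
Step 8: on WHITE (4,6): turn R to W, flip to black, move to (4,5). |black|=6
Step 9: on WHITE (4,5): turn R to N, flip to black, move to (3,5). |black|=7
Step 10: on BLACK (3,5): turn L to W, flip to white, move to (3,4). |black|=6
Step 11: on WHITE (3,4): turn R to N, flip to black, move to (2,4). |black|=7
Step 12: on WHITE (2,4): turn R to E, flip to black, move to (2,5). |black|=8
Step 13: on WHITE (2,5): turn R to S, flip to black, move to (3,5). |black|=9
Step 14: on WHITE (3,5): turn R to W, flip to black, move to (3,4). |black|=10
Step 15: on BLACK (3,4): turn L to S, flip to white, move to (4,4). |black|=9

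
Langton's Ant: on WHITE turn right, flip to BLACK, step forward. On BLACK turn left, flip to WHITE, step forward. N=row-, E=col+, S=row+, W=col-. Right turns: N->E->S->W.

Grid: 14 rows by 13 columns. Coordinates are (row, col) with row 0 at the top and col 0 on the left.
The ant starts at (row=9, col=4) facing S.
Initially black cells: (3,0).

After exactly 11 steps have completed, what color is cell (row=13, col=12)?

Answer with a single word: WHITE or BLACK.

Step 1: on WHITE (9,4): turn R to W, flip to black, move to (9,3). |black|=2
Step 2: on WHITE (9,3): turn R to N, flip to black, move to (8,3). |black|=3
Step 3: on WHITE (8,3): turn R to E, flip to black, move to (8,4). |black|=4
Step 4: on WHITE (8,4): turn R to S, flip to black, move to (9,4). |black|=5
Step 5: on BLACK (9,4): turn L to E, flip to white, move to (9,5). |black|=4
Step 6: on WHITE (9,5): turn R to S, flip to black, move to (10,5). |black|=5
Step 7: on WHITE (10,5): turn R to W, flip to black, move to (10,4). |black|=6
Step 8: on WHITE (10,4): turn R to N, flip to black, move to (9,4). |black|=7
Step 9: on WHITE (9,4): turn R to E, flip to black, move to (9,5). |black|=8
Step 10: on BLACK (9,5): turn L to N, flip to white, move to (8,5). |black|=7
Step 11: on WHITE (8,5): turn R to E, flip to black, move to (8,6). |black|=8

Answer: WHITE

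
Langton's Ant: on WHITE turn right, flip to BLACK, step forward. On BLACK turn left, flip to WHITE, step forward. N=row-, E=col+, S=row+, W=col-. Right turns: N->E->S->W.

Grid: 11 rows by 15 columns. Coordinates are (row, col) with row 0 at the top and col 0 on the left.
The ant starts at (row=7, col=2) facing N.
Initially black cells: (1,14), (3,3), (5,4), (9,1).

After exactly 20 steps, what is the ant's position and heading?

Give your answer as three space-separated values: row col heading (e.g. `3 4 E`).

Step 1: on WHITE (7,2): turn R to E, flip to black, move to (7,3). |black|=5
Step 2: on WHITE (7,3): turn R to S, flip to black, move to (8,3). |black|=6
Step 3: on WHITE (8,3): turn R to W, flip to black, move to (8,2). |black|=7
Step 4: on WHITE (8,2): turn R to N, flip to black, move to (7,2). |black|=8
Step 5: on BLACK (7,2): turn L to W, flip to white, move to (7,1). |black|=7
Step 6: on WHITE (7,1): turn R to N, flip to black, move to (6,1). |black|=8
Step 7: on WHITE (6,1): turn R to E, flip to black, move to (6,2). |black|=9
Step 8: on WHITE (6,2): turn R to S, flip to black, move to (7,2). |black|=10
Step 9: on WHITE (7,2): turn R to W, flip to black, move to (7,1). |black|=11
Step 10: on BLACK (7,1): turn L to S, flip to white, move to (8,1). |black|=10
Step 11: on WHITE (8,1): turn R to W, flip to black, move to (8,0). |black|=11
Step 12: on WHITE (8,0): turn R to N, flip to black, move to (7,0). |black|=12
Step 13: on WHITE (7,0): turn R to E, flip to black, move to (7,1). |black|=13
Step 14: on WHITE (7,1): turn R to S, flip to black, move to (8,1). |black|=14
Step 15: on BLACK (8,1): turn L to E, flip to white, move to (8,2). |black|=13
Step 16: on BLACK (8,2): turn L to N, flip to white, move to (7,2). |black|=12
Step 17: on BLACK (7,2): turn L to W, flip to white, move to (7,1). |black|=11
Step 18: on BLACK (7,1): turn L to S, flip to white, move to (8,1). |black|=10
Step 19: on WHITE (8,1): turn R to W, flip to black, move to (8,0). |black|=11
Step 20: on BLACK (8,0): turn L to S, flip to white, move to (9,0). |black|=10

Answer: 9 0 S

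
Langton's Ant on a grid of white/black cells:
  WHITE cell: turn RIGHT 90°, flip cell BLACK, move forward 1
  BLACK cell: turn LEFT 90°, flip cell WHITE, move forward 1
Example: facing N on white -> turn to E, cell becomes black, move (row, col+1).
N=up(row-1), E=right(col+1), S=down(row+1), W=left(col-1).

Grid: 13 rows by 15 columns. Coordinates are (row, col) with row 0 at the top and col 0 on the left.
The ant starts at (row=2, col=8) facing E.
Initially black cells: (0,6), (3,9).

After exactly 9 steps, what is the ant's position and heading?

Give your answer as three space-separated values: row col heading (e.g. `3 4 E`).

Step 1: on WHITE (2,8): turn R to S, flip to black, move to (3,8). |black|=3
Step 2: on WHITE (3,8): turn R to W, flip to black, move to (3,7). |black|=4
Step 3: on WHITE (3,7): turn R to N, flip to black, move to (2,7). |black|=5
Step 4: on WHITE (2,7): turn R to E, flip to black, move to (2,8). |black|=6
Step 5: on BLACK (2,8): turn L to N, flip to white, move to (1,8). |black|=5
Step 6: on WHITE (1,8): turn R to E, flip to black, move to (1,9). |black|=6
Step 7: on WHITE (1,9): turn R to S, flip to black, move to (2,9). |black|=7
Step 8: on WHITE (2,9): turn R to W, flip to black, move to (2,8). |black|=8
Step 9: on WHITE (2,8): turn R to N, flip to black, move to (1,8). |black|=9

Answer: 1 8 N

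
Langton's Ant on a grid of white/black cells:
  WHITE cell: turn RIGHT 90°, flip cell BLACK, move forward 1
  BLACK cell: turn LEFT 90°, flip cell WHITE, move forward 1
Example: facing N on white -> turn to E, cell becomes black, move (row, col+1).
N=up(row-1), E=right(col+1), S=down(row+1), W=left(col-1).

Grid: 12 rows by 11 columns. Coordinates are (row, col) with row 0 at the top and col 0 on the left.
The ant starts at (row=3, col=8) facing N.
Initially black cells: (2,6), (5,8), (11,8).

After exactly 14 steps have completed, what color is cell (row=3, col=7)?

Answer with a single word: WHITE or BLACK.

Step 1: on WHITE (3,8): turn R to E, flip to black, move to (3,9). |black|=4
Step 2: on WHITE (3,9): turn R to S, flip to black, move to (4,9). |black|=5
Step 3: on WHITE (4,9): turn R to W, flip to black, move to (4,8). |black|=6
Step 4: on WHITE (4,8): turn R to N, flip to black, move to (3,8). |black|=7
Step 5: on BLACK (3,8): turn L to W, flip to white, move to (3,7). |black|=6
Step 6: on WHITE (3,7): turn R to N, flip to black, move to (2,7). |black|=7
Step 7: on WHITE (2,7): turn R to E, flip to black, move to (2,8). |black|=8
Step 8: on WHITE (2,8): turn R to S, flip to black, move to (3,8). |black|=9
Step 9: on WHITE (3,8): turn R to W, flip to black, move to (3,7). |black|=10
Step 10: on BLACK (3,7): turn L to S, flip to white, move to (4,7). |black|=9
Step 11: on WHITE (4,7): turn R to W, flip to black, move to (4,6). |black|=10
Step 12: on WHITE (4,6): turn R to N, flip to black, move to (3,6). |black|=11
Step 13: on WHITE (3,6): turn R to E, flip to black, move to (3,7). |black|=12
Step 14: on WHITE (3,7): turn R to S, flip to black, move to (4,7). |black|=13

Answer: BLACK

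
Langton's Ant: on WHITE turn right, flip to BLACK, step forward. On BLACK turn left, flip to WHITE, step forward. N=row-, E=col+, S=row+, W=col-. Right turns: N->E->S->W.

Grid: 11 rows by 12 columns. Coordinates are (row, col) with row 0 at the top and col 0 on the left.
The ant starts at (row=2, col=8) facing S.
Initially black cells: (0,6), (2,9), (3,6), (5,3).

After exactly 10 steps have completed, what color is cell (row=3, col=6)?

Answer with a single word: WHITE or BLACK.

Step 1: on WHITE (2,8): turn R to W, flip to black, move to (2,7). |black|=5
Step 2: on WHITE (2,7): turn R to N, flip to black, move to (1,7). |black|=6
Step 3: on WHITE (1,7): turn R to E, flip to black, move to (1,8). |black|=7
Step 4: on WHITE (1,8): turn R to S, flip to black, move to (2,8). |black|=8
Step 5: on BLACK (2,8): turn L to E, flip to white, move to (2,9). |black|=7
Step 6: on BLACK (2,9): turn L to N, flip to white, move to (1,9). |black|=6
Step 7: on WHITE (1,9): turn R to E, flip to black, move to (1,10). |black|=7
Step 8: on WHITE (1,10): turn R to S, flip to black, move to (2,10). |black|=8
Step 9: on WHITE (2,10): turn R to W, flip to black, move to (2,9). |black|=9
Step 10: on WHITE (2,9): turn R to N, flip to black, move to (1,9). |black|=10

Answer: BLACK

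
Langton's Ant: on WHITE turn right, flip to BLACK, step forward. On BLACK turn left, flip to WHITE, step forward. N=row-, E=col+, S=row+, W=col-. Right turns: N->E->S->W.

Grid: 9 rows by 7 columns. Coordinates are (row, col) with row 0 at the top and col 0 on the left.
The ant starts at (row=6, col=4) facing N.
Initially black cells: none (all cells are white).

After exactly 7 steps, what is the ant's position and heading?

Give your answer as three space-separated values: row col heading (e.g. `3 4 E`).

Step 1: on WHITE (6,4): turn R to E, flip to black, move to (6,5). |black|=1
Step 2: on WHITE (6,5): turn R to S, flip to black, move to (7,5). |black|=2
Step 3: on WHITE (7,5): turn R to W, flip to black, move to (7,4). |black|=3
Step 4: on WHITE (7,4): turn R to N, flip to black, move to (6,4). |black|=4
Step 5: on BLACK (6,4): turn L to W, flip to white, move to (6,3). |black|=3
Step 6: on WHITE (6,3): turn R to N, flip to black, move to (5,3). |black|=4
Step 7: on WHITE (5,3): turn R to E, flip to black, move to (5,4). |black|=5

Answer: 5 4 E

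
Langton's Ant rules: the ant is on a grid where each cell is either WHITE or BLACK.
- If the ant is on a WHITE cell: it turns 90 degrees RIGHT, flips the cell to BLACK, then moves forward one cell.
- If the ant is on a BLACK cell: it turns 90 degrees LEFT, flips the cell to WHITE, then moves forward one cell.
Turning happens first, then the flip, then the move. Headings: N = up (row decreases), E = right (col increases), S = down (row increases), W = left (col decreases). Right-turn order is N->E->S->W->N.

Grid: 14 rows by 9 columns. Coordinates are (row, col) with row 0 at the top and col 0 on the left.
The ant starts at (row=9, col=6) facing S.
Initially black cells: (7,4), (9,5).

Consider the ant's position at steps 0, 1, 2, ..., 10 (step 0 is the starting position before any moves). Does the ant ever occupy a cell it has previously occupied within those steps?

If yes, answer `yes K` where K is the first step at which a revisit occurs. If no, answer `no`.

Step 1: on WHITE (9,6): turn R to W, flip to black, move to (9,5). |black|=3 — new cell
Step 2: on BLACK (9,5): turn L to S, flip to white, move to (10,5). |black|=2 — new cell
Step 3: on WHITE (10,5): turn R to W, flip to black, move to (10,4). |black|=3 — new cell
Step 4: on WHITE (10,4): turn R to N, flip to black, move to (9,4). |black|=4 — new cell
Step 5: on WHITE (9,4): turn R to E, flip to black, move to (9,5). |black|=5 — REVISIT

Answer: yes 5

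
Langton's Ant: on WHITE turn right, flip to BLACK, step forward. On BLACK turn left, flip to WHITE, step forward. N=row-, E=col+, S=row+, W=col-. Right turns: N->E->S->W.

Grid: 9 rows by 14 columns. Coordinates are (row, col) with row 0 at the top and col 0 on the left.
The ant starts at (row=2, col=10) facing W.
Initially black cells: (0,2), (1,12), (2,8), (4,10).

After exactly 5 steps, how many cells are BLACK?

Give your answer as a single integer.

Answer: 7

Derivation:
Step 1: on WHITE (2,10): turn R to N, flip to black, move to (1,10). |black|=5
Step 2: on WHITE (1,10): turn R to E, flip to black, move to (1,11). |black|=6
Step 3: on WHITE (1,11): turn R to S, flip to black, move to (2,11). |black|=7
Step 4: on WHITE (2,11): turn R to W, flip to black, move to (2,10). |black|=8
Step 5: on BLACK (2,10): turn L to S, flip to white, move to (3,10). |black|=7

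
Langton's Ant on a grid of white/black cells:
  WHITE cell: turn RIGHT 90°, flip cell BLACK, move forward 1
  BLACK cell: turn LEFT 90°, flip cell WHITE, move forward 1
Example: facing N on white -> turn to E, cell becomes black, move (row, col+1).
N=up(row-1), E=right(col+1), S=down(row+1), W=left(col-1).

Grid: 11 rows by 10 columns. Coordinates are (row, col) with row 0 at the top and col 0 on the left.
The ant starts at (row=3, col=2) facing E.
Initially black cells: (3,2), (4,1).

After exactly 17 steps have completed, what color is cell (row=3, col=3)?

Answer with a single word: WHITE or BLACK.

Step 1: on BLACK (3,2): turn L to N, flip to white, move to (2,2). |black|=1
Step 2: on WHITE (2,2): turn R to E, flip to black, move to (2,3). |black|=2
Step 3: on WHITE (2,3): turn R to S, flip to black, move to (3,3). |black|=3
Step 4: on WHITE (3,3): turn R to W, flip to black, move to (3,2). |black|=4
Step 5: on WHITE (3,2): turn R to N, flip to black, move to (2,2). |black|=5
Step 6: on BLACK (2,2): turn L to W, flip to white, move to (2,1). |black|=4
Step 7: on WHITE (2,1): turn R to N, flip to black, move to (1,1). |black|=5
Step 8: on WHITE (1,1): turn R to E, flip to black, move to (1,2). |black|=6
Step 9: on WHITE (1,2): turn R to S, flip to black, move to (2,2). |black|=7
Step 10: on WHITE (2,2): turn R to W, flip to black, move to (2,1). |black|=8
Step 11: on BLACK (2,1): turn L to S, flip to white, move to (3,1). |black|=7
Step 12: on WHITE (3,1): turn R to W, flip to black, move to (3,0). |black|=8
Step 13: on WHITE (3,0): turn R to N, flip to black, move to (2,0). |black|=9
Step 14: on WHITE (2,0): turn R to E, flip to black, move to (2,1). |black|=10
Step 15: on WHITE (2,1): turn R to S, flip to black, move to (3,1). |black|=11
Step 16: on BLACK (3,1): turn L to E, flip to white, move to (3,2). |black|=10
Step 17: on BLACK (3,2): turn L to N, flip to white, move to (2,2). |black|=9

Answer: BLACK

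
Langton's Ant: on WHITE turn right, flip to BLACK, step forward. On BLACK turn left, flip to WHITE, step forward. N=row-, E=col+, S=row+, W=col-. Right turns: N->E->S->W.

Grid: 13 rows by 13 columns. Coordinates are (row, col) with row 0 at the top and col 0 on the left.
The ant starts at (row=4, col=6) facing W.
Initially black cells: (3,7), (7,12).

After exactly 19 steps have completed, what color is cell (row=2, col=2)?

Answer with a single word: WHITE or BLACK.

Answer: WHITE

Derivation:
Step 1: on WHITE (4,6): turn R to N, flip to black, move to (3,6). |black|=3
Step 2: on WHITE (3,6): turn R to E, flip to black, move to (3,7). |black|=4
Step 3: on BLACK (3,7): turn L to N, flip to white, move to (2,7). |black|=3
Step 4: on WHITE (2,7): turn R to E, flip to black, move to (2,8). |black|=4
Step 5: on WHITE (2,8): turn R to S, flip to black, move to (3,8). |black|=5
Step 6: on WHITE (3,8): turn R to W, flip to black, move to (3,7). |black|=6
Step 7: on WHITE (3,7): turn R to N, flip to black, move to (2,7). |black|=7
Step 8: on BLACK (2,7): turn L to W, flip to white, move to (2,6). |black|=6
Step 9: on WHITE (2,6): turn R to N, flip to black, move to (1,6). |black|=7
Step 10: on WHITE (1,6): turn R to E, flip to black, move to (1,7). |black|=8
Step 11: on WHITE (1,7): turn R to S, flip to black, move to (2,7). |black|=9
Step 12: on WHITE (2,7): turn R to W, flip to black, move to (2,6). |black|=10
Step 13: on BLACK (2,6): turn L to S, flip to white, move to (3,6). |black|=9
Step 14: on BLACK (3,6): turn L to E, flip to white, move to (3,7). |black|=8
Step 15: on BLACK (3,7): turn L to N, flip to white, move to (2,7). |black|=7
Step 16: on BLACK (2,7): turn L to W, flip to white, move to (2,6). |black|=6
Step 17: on WHITE (2,6): turn R to N, flip to black, move to (1,6). |black|=7
Step 18: on BLACK (1,6): turn L to W, flip to white, move to (1,5). |black|=6
Step 19: on WHITE (1,5): turn R to N, flip to black, move to (0,5). |black|=7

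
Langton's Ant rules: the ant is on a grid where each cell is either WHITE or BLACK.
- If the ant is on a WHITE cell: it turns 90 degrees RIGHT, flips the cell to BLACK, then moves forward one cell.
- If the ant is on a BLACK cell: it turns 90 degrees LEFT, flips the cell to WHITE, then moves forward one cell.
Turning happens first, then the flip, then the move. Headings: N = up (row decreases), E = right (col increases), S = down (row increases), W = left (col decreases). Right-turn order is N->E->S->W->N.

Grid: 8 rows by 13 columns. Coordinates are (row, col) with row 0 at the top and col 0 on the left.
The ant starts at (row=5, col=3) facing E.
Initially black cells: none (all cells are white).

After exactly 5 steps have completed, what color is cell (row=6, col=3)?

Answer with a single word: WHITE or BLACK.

Answer: BLACK

Derivation:
Step 1: on WHITE (5,3): turn R to S, flip to black, move to (6,3). |black|=1
Step 2: on WHITE (6,3): turn R to W, flip to black, move to (6,2). |black|=2
Step 3: on WHITE (6,2): turn R to N, flip to black, move to (5,2). |black|=3
Step 4: on WHITE (5,2): turn R to E, flip to black, move to (5,3). |black|=4
Step 5: on BLACK (5,3): turn L to N, flip to white, move to (4,3). |black|=3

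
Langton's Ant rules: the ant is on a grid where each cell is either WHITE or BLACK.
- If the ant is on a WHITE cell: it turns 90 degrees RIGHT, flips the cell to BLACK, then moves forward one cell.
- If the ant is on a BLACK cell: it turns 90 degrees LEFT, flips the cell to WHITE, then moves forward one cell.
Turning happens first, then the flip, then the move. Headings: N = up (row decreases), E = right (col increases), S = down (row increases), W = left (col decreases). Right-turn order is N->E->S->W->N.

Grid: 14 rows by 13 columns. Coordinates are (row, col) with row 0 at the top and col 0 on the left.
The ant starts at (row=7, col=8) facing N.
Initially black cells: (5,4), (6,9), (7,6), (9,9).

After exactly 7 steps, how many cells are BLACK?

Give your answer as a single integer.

Answer: 9

Derivation:
Step 1: on WHITE (7,8): turn R to E, flip to black, move to (7,9). |black|=5
Step 2: on WHITE (7,9): turn R to S, flip to black, move to (8,9). |black|=6
Step 3: on WHITE (8,9): turn R to W, flip to black, move to (8,8). |black|=7
Step 4: on WHITE (8,8): turn R to N, flip to black, move to (7,8). |black|=8
Step 5: on BLACK (7,8): turn L to W, flip to white, move to (7,7). |black|=7
Step 6: on WHITE (7,7): turn R to N, flip to black, move to (6,7). |black|=8
Step 7: on WHITE (6,7): turn R to E, flip to black, move to (6,8). |black|=9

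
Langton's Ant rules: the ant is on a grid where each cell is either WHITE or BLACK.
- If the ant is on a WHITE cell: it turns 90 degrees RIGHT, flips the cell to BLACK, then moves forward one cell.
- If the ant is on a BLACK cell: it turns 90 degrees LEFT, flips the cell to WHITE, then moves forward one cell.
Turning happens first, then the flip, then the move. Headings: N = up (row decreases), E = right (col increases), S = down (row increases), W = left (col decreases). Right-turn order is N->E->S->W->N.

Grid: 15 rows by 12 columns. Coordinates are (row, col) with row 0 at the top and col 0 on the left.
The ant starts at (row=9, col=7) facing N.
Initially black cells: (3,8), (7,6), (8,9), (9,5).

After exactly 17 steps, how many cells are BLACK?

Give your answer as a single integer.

Step 1: on WHITE (9,7): turn R to E, flip to black, move to (9,8). |black|=5
Step 2: on WHITE (9,8): turn R to S, flip to black, move to (10,8). |black|=6
Step 3: on WHITE (10,8): turn R to W, flip to black, move to (10,7). |black|=7
Step 4: on WHITE (10,7): turn R to N, flip to black, move to (9,7). |black|=8
Step 5: on BLACK (9,7): turn L to W, flip to white, move to (9,6). |black|=7
Step 6: on WHITE (9,6): turn R to N, flip to black, move to (8,6). |black|=8
Step 7: on WHITE (8,6): turn R to E, flip to black, move to (8,7). |black|=9
Step 8: on WHITE (8,7): turn R to S, flip to black, move to (9,7). |black|=10
Step 9: on WHITE (9,7): turn R to W, flip to black, move to (9,6). |black|=11
Step 10: on BLACK (9,6): turn L to S, flip to white, move to (10,6). |black|=10
Step 11: on WHITE (10,6): turn R to W, flip to black, move to (10,5). |black|=11
Step 12: on WHITE (10,5): turn R to N, flip to black, move to (9,5). |black|=12
Step 13: on BLACK (9,5): turn L to W, flip to white, move to (9,4). |black|=11
Step 14: on WHITE (9,4): turn R to N, flip to black, move to (8,4). |black|=12
Step 15: on WHITE (8,4): turn R to E, flip to black, move to (8,5). |black|=13
Step 16: on WHITE (8,5): turn R to S, flip to black, move to (9,5). |black|=14
Step 17: on WHITE (9,5): turn R to W, flip to black, move to (9,4). |black|=15

Answer: 15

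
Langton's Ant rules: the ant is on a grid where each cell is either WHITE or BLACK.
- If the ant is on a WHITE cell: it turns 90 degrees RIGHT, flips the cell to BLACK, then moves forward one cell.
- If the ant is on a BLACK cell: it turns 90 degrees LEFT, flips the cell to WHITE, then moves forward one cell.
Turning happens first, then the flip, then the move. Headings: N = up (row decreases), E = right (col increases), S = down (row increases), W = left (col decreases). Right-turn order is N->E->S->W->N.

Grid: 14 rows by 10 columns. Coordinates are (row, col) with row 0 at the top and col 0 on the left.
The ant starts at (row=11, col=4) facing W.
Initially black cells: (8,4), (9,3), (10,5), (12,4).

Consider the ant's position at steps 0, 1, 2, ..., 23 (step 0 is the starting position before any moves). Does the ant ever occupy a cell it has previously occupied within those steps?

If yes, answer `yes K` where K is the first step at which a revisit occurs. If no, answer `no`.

Answer: yes 6

Derivation:
Step 1: on WHITE (11,4): turn R to N, flip to black, move to (10,4). |black|=5 — new cell
Step 2: on WHITE (10,4): turn R to E, flip to black, move to (10,5). |black|=6 — new cell
Step 3: on BLACK (10,5): turn L to N, flip to white, move to (9,5). |black|=5 — new cell
Step 4: on WHITE (9,5): turn R to E, flip to black, move to (9,6). |black|=6 — new cell
Step 5: on WHITE (9,6): turn R to S, flip to black, move to (10,6). |black|=7 — new cell
Step 6: on WHITE (10,6): turn R to W, flip to black, move to (10,5). |black|=8 — REVISIT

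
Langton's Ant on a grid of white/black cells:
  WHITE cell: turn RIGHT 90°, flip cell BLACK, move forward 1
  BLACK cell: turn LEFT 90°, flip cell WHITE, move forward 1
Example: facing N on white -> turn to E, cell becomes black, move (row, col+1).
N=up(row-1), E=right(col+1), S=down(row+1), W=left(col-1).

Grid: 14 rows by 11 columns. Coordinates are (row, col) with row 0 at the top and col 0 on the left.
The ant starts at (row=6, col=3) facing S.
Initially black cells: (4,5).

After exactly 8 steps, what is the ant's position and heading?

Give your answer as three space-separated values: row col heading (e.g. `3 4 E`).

Answer: 6 3 N

Derivation:
Step 1: on WHITE (6,3): turn R to W, flip to black, move to (6,2). |black|=2
Step 2: on WHITE (6,2): turn R to N, flip to black, move to (5,2). |black|=3
Step 3: on WHITE (5,2): turn R to E, flip to black, move to (5,3). |black|=4
Step 4: on WHITE (5,3): turn R to S, flip to black, move to (6,3). |black|=5
Step 5: on BLACK (6,3): turn L to E, flip to white, move to (6,4). |black|=4
Step 6: on WHITE (6,4): turn R to S, flip to black, move to (7,4). |black|=5
Step 7: on WHITE (7,4): turn R to W, flip to black, move to (7,3). |black|=6
Step 8: on WHITE (7,3): turn R to N, flip to black, move to (6,3). |black|=7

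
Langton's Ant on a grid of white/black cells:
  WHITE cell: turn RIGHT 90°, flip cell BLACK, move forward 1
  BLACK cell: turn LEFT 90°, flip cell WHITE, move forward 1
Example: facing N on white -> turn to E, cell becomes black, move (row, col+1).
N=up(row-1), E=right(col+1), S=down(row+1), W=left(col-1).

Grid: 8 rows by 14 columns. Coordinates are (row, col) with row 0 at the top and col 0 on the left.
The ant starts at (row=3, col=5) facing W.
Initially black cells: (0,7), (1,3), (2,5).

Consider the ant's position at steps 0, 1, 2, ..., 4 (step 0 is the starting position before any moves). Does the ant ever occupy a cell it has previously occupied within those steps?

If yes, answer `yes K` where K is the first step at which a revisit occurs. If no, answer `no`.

Answer: no

Derivation:
Step 1: on WHITE (3,5): turn R to N, flip to black, move to (2,5). |black|=4 — new cell
Step 2: on BLACK (2,5): turn L to W, flip to white, move to (2,4). |black|=3 — new cell
Step 3: on WHITE (2,4): turn R to N, flip to black, move to (1,4). |black|=4 — new cell
Step 4: on WHITE (1,4): turn R to E, flip to black, move to (1,5). |black|=5 — new cell
No revisit within 4 steps.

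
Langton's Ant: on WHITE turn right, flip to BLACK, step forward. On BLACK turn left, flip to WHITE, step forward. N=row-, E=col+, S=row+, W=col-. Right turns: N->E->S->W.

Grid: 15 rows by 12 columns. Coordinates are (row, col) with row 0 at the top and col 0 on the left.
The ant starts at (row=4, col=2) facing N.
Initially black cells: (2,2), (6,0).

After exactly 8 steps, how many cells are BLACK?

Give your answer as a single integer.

Step 1: on WHITE (4,2): turn R to E, flip to black, move to (4,3). |black|=3
Step 2: on WHITE (4,3): turn R to S, flip to black, move to (5,3). |black|=4
Step 3: on WHITE (5,3): turn R to W, flip to black, move to (5,2). |black|=5
Step 4: on WHITE (5,2): turn R to N, flip to black, move to (4,2). |black|=6
Step 5: on BLACK (4,2): turn L to W, flip to white, move to (4,1). |black|=5
Step 6: on WHITE (4,1): turn R to N, flip to black, move to (3,1). |black|=6
Step 7: on WHITE (3,1): turn R to E, flip to black, move to (3,2). |black|=7
Step 8: on WHITE (3,2): turn R to S, flip to black, move to (4,2). |black|=8

Answer: 8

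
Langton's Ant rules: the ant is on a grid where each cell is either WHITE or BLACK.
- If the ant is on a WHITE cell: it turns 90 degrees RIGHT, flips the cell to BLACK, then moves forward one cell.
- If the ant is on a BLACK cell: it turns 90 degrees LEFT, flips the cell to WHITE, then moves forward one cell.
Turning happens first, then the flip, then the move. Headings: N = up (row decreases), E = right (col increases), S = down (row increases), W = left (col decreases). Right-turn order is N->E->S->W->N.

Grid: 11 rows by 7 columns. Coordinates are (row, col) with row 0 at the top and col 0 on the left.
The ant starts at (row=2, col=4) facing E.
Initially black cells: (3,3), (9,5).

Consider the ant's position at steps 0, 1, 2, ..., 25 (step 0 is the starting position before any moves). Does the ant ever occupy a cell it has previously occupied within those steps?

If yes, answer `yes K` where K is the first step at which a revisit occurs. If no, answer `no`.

Step 1: on WHITE (2,4): turn R to S, flip to black, move to (3,4). |black|=3 — new cell
Step 2: on WHITE (3,4): turn R to W, flip to black, move to (3,3). |black|=4 — new cell
Step 3: on BLACK (3,3): turn L to S, flip to white, move to (4,3). |black|=3 — new cell
Step 4: on WHITE (4,3): turn R to W, flip to black, move to (4,2). |black|=4 — new cell
Step 5: on WHITE (4,2): turn R to N, flip to black, move to (3,2). |black|=5 — new cell
Step 6: on WHITE (3,2): turn R to E, flip to black, move to (3,3). |black|=6 — REVISIT

Answer: yes 6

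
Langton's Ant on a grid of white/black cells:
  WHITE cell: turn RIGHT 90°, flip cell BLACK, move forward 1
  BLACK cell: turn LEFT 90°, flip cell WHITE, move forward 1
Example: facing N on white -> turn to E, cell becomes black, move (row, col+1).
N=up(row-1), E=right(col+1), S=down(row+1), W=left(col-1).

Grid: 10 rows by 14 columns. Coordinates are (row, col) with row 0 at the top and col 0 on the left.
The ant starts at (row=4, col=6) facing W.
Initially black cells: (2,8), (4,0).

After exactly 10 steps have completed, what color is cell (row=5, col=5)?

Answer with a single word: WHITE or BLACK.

Answer: BLACK

Derivation:
Step 1: on WHITE (4,6): turn R to N, flip to black, move to (3,6). |black|=3
Step 2: on WHITE (3,6): turn R to E, flip to black, move to (3,7). |black|=4
Step 3: on WHITE (3,7): turn R to S, flip to black, move to (4,7). |black|=5
Step 4: on WHITE (4,7): turn R to W, flip to black, move to (4,6). |black|=6
Step 5: on BLACK (4,6): turn L to S, flip to white, move to (5,6). |black|=5
Step 6: on WHITE (5,6): turn R to W, flip to black, move to (5,5). |black|=6
Step 7: on WHITE (5,5): turn R to N, flip to black, move to (4,5). |black|=7
Step 8: on WHITE (4,5): turn R to E, flip to black, move to (4,6). |black|=8
Step 9: on WHITE (4,6): turn R to S, flip to black, move to (5,6). |black|=9
Step 10: on BLACK (5,6): turn L to E, flip to white, move to (5,7). |black|=8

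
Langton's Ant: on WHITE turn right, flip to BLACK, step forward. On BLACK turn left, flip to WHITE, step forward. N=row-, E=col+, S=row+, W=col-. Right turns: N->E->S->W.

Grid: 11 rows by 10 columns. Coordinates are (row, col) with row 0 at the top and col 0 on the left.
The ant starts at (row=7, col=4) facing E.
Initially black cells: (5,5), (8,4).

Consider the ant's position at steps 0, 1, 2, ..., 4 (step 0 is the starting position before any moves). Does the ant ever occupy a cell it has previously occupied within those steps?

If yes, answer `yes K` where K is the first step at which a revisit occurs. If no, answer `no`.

Answer: no

Derivation:
Step 1: on WHITE (7,4): turn R to S, flip to black, move to (8,4). |black|=3 — new cell
Step 2: on BLACK (8,4): turn L to E, flip to white, move to (8,5). |black|=2 — new cell
Step 3: on WHITE (8,5): turn R to S, flip to black, move to (9,5). |black|=3 — new cell
Step 4: on WHITE (9,5): turn R to W, flip to black, move to (9,4). |black|=4 — new cell
No revisit within 4 steps.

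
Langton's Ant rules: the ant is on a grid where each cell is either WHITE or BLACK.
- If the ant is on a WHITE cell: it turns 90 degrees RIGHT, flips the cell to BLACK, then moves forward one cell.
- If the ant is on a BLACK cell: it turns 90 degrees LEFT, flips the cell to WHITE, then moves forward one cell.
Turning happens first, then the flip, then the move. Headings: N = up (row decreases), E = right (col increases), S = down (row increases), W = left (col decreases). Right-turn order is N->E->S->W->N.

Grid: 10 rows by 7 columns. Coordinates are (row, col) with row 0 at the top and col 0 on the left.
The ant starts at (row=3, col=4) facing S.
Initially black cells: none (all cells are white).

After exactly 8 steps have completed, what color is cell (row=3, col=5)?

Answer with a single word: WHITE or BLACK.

Step 1: on WHITE (3,4): turn R to W, flip to black, move to (3,3). |black|=1
Step 2: on WHITE (3,3): turn R to N, flip to black, move to (2,3). |black|=2
Step 3: on WHITE (2,3): turn R to E, flip to black, move to (2,4). |black|=3
Step 4: on WHITE (2,4): turn R to S, flip to black, move to (3,4). |black|=4
Step 5: on BLACK (3,4): turn L to E, flip to white, move to (3,5). |black|=3
Step 6: on WHITE (3,5): turn R to S, flip to black, move to (4,5). |black|=4
Step 7: on WHITE (4,5): turn R to W, flip to black, move to (4,4). |black|=5
Step 8: on WHITE (4,4): turn R to N, flip to black, move to (3,4). |black|=6

Answer: BLACK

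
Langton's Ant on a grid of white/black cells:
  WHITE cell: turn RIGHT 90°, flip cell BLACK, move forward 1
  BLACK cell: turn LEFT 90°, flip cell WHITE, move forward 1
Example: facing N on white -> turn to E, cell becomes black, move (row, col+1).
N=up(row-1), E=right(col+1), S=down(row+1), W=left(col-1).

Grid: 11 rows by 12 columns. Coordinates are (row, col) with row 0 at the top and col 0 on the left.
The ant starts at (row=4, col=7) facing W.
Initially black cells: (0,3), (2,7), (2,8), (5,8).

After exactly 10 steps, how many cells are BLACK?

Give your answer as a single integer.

Answer: 10

Derivation:
Step 1: on WHITE (4,7): turn R to N, flip to black, move to (3,7). |black|=5
Step 2: on WHITE (3,7): turn R to E, flip to black, move to (3,8). |black|=6
Step 3: on WHITE (3,8): turn R to S, flip to black, move to (4,8). |black|=7
Step 4: on WHITE (4,8): turn R to W, flip to black, move to (4,7). |black|=8
Step 5: on BLACK (4,7): turn L to S, flip to white, move to (5,7). |black|=7
Step 6: on WHITE (5,7): turn R to W, flip to black, move to (5,6). |black|=8
Step 7: on WHITE (5,6): turn R to N, flip to black, move to (4,6). |black|=9
Step 8: on WHITE (4,6): turn R to E, flip to black, move to (4,7). |black|=10
Step 9: on WHITE (4,7): turn R to S, flip to black, move to (5,7). |black|=11
Step 10: on BLACK (5,7): turn L to E, flip to white, move to (5,8). |black|=10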